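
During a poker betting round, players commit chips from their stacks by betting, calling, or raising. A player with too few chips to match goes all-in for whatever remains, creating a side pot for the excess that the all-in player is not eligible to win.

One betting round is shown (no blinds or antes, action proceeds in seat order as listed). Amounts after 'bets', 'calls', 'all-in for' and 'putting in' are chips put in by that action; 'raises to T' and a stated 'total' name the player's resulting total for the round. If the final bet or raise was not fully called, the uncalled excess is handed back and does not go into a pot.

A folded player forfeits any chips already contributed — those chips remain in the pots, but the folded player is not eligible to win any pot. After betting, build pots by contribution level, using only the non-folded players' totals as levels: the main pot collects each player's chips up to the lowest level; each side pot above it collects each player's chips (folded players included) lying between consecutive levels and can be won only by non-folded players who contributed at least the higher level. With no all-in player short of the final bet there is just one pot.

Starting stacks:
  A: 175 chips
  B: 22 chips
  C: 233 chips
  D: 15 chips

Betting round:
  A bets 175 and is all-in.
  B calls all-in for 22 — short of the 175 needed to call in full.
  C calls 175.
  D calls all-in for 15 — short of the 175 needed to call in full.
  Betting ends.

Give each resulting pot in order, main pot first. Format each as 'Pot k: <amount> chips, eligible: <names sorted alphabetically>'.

Pot 1: 60 chips, eligible: A, B, C, D
Pot 2: 21 chips, eligible: A, B, C
Pot 3: 306 chips, eligible: A, C

Derivation:
Contributions: A=175, B=22, C=175, D=15
Pot levels (distinct totals of non-folded players): 15, 22, 175
Layer 1-15: 15 each from A, B, C, D = 15*4 = 60 chips; eligible A, B, C, D
Layer 16-22: 7 each from A, B, C = 7*3 = 21 chips; eligible A, B, C
Layer 23-175: 153 each from A, C = 153*2 = 306 chips; eligible A, C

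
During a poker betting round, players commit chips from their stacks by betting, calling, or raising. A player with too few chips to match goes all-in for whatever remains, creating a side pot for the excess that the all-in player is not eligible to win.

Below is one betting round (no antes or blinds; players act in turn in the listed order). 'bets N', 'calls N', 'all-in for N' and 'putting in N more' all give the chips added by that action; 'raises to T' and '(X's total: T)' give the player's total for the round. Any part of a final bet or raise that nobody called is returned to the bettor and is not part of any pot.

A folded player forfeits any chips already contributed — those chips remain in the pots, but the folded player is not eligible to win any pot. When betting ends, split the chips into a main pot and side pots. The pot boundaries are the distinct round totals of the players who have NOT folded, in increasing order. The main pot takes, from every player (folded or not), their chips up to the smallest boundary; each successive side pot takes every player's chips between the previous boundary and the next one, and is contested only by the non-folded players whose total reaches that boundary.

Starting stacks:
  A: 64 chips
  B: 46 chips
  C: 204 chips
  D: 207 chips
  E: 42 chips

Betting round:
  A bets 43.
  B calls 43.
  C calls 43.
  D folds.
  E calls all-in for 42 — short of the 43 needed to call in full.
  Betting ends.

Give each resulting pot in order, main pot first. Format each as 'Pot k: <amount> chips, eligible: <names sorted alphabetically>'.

Contributions: A=43, B=43, C=43, E=42
Folded: D
Pot levels (distinct totals of non-folded players): 42, 43
Layer 1-42: 42 each from A, B, C, E = 42*4 = 168 chips; eligible A, B, C, E
Layer 43-43: 1 each from A, B, C = 1*3 = 3 chips; eligible A, B, C

Pot 1: 168 chips, eligible: A, B, C, E
Pot 2: 3 chips, eligible: A, B, C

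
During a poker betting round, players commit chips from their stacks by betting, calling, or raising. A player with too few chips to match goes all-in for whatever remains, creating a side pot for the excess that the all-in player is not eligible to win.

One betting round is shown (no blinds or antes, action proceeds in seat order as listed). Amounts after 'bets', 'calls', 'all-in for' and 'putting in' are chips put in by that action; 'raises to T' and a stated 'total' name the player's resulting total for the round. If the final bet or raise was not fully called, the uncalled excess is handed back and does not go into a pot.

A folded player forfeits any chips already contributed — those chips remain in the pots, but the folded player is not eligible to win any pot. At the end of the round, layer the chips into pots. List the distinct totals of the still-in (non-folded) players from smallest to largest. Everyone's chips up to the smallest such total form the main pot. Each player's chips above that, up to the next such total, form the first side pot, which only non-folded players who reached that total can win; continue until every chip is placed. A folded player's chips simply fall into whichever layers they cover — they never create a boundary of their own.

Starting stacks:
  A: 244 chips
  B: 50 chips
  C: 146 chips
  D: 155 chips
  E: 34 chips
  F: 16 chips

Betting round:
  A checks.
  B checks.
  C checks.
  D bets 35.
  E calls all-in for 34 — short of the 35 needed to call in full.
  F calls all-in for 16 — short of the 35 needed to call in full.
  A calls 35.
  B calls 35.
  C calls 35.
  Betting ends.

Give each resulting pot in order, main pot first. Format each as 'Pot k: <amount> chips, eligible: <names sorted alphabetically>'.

Pot 1: 96 chips, eligible: A, B, C, D, E, F
Pot 2: 90 chips, eligible: A, B, C, D, E
Pot 3: 4 chips, eligible: A, B, C, D

Derivation:
Contributions: A=35, B=35, C=35, D=35, E=34, F=16
Pot levels (distinct totals of non-folded players): 16, 34, 35
Layer 1-16: 16 each from A, B, C, D, E, F = 16*6 = 96 chips; eligible A, B, C, D, E, F
Layer 17-34: 18 each from A, B, C, D, E = 18*5 = 90 chips; eligible A, B, C, D, E
Layer 35-35: 1 each from A, B, C, D = 1*4 = 4 chips; eligible A, B, C, D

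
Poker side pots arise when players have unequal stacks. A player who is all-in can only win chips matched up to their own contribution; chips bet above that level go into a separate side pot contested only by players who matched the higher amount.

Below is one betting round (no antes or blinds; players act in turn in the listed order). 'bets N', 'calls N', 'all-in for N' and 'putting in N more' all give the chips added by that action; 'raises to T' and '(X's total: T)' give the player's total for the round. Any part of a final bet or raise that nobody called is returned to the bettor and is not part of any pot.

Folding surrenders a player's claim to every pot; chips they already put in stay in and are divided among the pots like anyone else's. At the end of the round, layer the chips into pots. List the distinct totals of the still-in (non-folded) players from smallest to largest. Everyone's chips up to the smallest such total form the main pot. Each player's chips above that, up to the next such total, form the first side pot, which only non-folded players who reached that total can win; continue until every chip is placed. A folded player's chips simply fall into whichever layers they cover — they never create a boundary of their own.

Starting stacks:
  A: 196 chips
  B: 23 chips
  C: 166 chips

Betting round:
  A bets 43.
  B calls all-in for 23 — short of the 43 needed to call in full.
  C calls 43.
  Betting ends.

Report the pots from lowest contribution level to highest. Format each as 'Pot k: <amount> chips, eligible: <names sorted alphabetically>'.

Contributions: A=43, B=23, C=43
Pot levels (distinct totals of non-folded players): 23, 43
Layer 1-23: 23 each from A, B, C = 23*3 = 69 chips; eligible A, B, C
Layer 24-43: 20 each from A, C = 20*2 = 40 chips; eligible A, C

Pot 1: 69 chips, eligible: A, B, C
Pot 2: 40 chips, eligible: A, C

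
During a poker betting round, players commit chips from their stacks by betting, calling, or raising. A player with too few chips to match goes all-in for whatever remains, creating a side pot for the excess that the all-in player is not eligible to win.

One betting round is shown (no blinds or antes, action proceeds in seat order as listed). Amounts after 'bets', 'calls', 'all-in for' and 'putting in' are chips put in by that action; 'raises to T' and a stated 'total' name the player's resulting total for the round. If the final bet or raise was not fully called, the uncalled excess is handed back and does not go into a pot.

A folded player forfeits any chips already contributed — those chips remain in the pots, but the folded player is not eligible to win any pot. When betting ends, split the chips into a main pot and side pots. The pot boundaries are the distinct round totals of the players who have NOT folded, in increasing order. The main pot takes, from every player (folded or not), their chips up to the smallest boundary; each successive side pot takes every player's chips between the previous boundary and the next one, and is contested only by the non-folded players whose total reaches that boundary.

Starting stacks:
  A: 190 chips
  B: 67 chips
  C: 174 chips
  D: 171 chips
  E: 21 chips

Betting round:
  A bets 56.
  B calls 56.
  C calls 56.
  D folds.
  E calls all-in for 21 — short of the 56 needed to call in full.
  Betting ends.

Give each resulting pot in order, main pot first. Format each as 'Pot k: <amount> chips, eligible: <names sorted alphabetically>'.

Pot 1: 84 chips, eligible: A, B, C, E
Pot 2: 105 chips, eligible: A, B, C

Derivation:
Contributions: A=56, B=56, C=56, E=21
Folded: D
Pot levels (distinct totals of non-folded players): 21, 56
Layer 1-21: 21 each from A, B, C, E = 21*4 = 84 chips; eligible A, B, C, E
Layer 22-56: 35 each from A, B, C = 35*3 = 105 chips; eligible A, B, C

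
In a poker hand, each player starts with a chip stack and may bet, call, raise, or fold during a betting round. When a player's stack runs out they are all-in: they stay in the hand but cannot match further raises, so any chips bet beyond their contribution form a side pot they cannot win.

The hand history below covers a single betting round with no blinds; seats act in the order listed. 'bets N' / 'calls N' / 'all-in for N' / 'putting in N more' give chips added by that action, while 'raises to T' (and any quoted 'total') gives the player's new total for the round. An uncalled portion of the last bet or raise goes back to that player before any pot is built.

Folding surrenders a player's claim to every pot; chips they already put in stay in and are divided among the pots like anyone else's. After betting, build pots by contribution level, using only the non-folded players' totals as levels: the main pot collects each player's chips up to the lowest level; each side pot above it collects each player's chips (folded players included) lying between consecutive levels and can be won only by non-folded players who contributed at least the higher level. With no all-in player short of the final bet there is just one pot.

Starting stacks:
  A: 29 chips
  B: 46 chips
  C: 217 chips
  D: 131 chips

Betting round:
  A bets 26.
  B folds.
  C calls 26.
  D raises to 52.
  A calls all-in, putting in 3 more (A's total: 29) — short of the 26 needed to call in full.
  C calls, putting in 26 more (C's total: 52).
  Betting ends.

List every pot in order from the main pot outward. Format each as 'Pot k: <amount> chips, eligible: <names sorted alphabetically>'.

Pot 1: 87 chips, eligible: A, C, D
Pot 2: 46 chips, eligible: C, D

Derivation:
Contributions: A=29, C=52, D=52
Folded: B
Pot levels (distinct totals of non-folded players): 29, 52
Layer 1-29: 29 each from A, C, D = 29*3 = 87 chips; eligible A, C, D
Layer 30-52: 23 each from C, D = 23*2 = 46 chips; eligible C, D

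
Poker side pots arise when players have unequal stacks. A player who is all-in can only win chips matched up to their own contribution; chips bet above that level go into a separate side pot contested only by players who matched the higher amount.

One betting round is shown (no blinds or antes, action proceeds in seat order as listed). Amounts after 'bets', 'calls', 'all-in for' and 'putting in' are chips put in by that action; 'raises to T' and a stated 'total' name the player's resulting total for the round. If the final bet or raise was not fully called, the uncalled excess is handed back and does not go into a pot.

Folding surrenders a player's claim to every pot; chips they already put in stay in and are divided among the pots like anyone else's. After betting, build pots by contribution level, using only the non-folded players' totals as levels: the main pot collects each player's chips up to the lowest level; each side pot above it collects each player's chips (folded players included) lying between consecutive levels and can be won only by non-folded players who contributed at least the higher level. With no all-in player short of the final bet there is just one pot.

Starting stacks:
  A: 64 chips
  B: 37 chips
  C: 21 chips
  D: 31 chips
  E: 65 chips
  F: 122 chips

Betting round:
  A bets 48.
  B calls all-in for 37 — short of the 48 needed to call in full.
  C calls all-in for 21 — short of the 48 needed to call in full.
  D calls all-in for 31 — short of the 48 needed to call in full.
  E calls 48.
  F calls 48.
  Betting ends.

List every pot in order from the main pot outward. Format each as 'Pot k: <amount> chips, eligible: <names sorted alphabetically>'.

Pot 1: 126 chips, eligible: A, B, C, D, E, F
Pot 2: 50 chips, eligible: A, B, D, E, F
Pot 3: 24 chips, eligible: A, B, E, F
Pot 4: 33 chips, eligible: A, E, F

Derivation:
Contributions: A=48, B=37, C=21, D=31, E=48, F=48
Pot levels (distinct totals of non-folded players): 21, 31, 37, 48
Layer 1-21: 21 each from A, B, C, D, E, F = 21*6 = 126 chips; eligible A, B, C, D, E, F
Layer 22-31: 10 each from A, B, D, E, F = 10*5 = 50 chips; eligible A, B, D, E, F
Layer 32-37: 6 each from A, B, E, F = 6*4 = 24 chips; eligible A, B, E, F
Layer 38-48: 11 each from A, E, F = 11*3 = 33 chips; eligible A, E, F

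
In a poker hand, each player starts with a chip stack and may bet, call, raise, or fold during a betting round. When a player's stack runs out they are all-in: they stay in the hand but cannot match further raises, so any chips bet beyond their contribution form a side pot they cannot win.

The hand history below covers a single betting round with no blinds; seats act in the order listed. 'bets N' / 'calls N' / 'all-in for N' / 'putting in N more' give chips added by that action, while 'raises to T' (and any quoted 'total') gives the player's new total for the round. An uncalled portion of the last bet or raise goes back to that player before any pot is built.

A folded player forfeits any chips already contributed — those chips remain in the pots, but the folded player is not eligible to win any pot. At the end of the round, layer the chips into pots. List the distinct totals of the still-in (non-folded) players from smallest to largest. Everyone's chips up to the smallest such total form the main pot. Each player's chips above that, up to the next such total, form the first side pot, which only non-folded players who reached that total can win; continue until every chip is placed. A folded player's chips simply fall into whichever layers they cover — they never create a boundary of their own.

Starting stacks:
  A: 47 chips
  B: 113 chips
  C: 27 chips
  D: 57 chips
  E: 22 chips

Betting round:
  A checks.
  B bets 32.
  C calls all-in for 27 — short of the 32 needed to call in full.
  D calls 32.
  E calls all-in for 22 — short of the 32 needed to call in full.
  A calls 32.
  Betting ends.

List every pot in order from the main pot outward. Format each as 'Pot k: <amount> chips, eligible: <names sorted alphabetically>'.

Pot 1: 110 chips, eligible: A, B, C, D, E
Pot 2: 20 chips, eligible: A, B, C, D
Pot 3: 15 chips, eligible: A, B, D

Derivation:
Contributions: A=32, B=32, C=27, D=32, E=22
Pot levels (distinct totals of non-folded players): 22, 27, 32
Layer 1-22: 22 each from A, B, C, D, E = 22*5 = 110 chips; eligible A, B, C, D, E
Layer 23-27: 5 each from A, B, C, D = 5*4 = 20 chips; eligible A, B, C, D
Layer 28-32: 5 each from A, B, D = 5*3 = 15 chips; eligible A, B, D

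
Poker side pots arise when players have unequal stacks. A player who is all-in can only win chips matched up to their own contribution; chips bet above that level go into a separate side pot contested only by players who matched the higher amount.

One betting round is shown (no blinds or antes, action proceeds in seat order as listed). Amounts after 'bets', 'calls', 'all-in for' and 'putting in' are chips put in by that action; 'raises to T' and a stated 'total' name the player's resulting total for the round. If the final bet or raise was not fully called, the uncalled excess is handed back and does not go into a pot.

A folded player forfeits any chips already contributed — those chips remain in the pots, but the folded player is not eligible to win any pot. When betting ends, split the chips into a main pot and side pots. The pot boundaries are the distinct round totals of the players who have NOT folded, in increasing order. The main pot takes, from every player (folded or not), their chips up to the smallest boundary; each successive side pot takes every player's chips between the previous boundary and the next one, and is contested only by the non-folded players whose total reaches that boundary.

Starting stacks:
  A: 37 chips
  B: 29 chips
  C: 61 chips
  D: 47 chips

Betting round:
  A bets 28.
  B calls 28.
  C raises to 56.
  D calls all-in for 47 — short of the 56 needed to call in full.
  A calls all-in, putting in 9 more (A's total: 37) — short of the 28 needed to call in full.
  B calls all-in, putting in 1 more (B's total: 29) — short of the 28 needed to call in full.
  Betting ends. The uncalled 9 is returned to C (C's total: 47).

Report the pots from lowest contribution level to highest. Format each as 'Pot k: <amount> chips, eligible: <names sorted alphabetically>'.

Contributions (after 9 returned to C): A=37, B=29, C=47, D=47
Pot levels (distinct totals of non-folded players): 29, 37, 47
Layer 1-29: 29 each from A, B, C, D = 29*4 = 116 chips; eligible A, B, C, D
Layer 30-37: 8 each from A, C, D = 8*3 = 24 chips; eligible A, C, D
Layer 38-47: 10 each from C, D = 10*2 = 20 chips; eligible C, D

Pot 1: 116 chips, eligible: A, B, C, D
Pot 2: 24 chips, eligible: A, C, D
Pot 3: 20 chips, eligible: C, D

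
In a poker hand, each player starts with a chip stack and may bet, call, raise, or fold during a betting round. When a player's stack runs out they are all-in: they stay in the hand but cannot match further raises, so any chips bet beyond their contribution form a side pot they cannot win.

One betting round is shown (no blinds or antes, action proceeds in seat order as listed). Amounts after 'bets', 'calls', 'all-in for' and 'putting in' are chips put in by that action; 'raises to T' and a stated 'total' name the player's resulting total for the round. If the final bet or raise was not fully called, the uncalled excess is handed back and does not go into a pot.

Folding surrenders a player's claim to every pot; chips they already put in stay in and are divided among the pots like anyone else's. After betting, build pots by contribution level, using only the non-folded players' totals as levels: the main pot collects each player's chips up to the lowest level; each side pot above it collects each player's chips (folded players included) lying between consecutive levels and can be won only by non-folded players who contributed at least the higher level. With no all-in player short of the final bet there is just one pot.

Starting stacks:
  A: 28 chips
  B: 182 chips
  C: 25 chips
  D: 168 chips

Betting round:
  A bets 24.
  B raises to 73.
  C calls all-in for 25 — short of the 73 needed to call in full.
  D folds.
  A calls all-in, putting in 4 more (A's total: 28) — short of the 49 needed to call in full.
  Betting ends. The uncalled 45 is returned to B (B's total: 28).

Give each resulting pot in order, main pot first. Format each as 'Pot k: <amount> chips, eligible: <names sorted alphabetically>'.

Contributions (after 45 returned to B): A=28, B=28, C=25
Folded: D
Pot levels (distinct totals of non-folded players): 25, 28
Layer 1-25: 25 each from A, B, C = 25*3 = 75 chips; eligible A, B, C
Layer 26-28: 3 each from A, B = 3*2 = 6 chips; eligible A, B

Pot 1: 75 chips, eligible: A, B, C
Pot 2: 6 chips, eligible: A, B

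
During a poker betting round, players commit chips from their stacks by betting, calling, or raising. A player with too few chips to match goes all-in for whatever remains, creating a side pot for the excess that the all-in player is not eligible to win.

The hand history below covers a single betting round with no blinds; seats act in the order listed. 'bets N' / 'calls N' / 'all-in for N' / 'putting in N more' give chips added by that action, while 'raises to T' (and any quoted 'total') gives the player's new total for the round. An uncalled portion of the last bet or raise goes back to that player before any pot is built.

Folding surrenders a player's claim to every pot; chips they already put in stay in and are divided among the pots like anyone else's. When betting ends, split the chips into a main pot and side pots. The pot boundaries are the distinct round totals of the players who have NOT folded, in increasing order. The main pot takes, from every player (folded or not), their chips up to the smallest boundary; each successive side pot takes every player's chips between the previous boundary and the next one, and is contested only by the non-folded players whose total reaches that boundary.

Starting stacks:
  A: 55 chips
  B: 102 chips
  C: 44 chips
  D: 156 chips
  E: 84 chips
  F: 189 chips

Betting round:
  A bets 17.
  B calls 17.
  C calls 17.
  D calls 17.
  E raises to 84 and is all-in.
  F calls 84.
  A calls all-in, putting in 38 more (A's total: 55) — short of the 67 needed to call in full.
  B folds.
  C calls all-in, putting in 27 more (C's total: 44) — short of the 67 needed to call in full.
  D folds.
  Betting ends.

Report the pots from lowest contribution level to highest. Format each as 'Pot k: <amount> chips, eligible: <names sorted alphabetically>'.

Pot 1: 210 chips, eligible: A, C, E, F
Pot 2: 33 chips, eligible: A, E, F
Pot 3: 58 chips, eligible: E, F

Derivation:
Contributions: A=55, B=17, C=44, D=17, E=84, F=84
Folded: B, D
Pot levels (distinct totals of non-folded players): 44, 55, 84
Layer 1-44: A 44 + B 17 + C 44 + D 17 + E 44 + F 44 = 210 chips; eligible A, C, E, F
Layer 45-55: 11 each from A, E, F = 11*3 = 33 chips; eligible A, E, F
Layer 56-84: 29 each from E, F = 29*2 = 58 chips; eligible E, F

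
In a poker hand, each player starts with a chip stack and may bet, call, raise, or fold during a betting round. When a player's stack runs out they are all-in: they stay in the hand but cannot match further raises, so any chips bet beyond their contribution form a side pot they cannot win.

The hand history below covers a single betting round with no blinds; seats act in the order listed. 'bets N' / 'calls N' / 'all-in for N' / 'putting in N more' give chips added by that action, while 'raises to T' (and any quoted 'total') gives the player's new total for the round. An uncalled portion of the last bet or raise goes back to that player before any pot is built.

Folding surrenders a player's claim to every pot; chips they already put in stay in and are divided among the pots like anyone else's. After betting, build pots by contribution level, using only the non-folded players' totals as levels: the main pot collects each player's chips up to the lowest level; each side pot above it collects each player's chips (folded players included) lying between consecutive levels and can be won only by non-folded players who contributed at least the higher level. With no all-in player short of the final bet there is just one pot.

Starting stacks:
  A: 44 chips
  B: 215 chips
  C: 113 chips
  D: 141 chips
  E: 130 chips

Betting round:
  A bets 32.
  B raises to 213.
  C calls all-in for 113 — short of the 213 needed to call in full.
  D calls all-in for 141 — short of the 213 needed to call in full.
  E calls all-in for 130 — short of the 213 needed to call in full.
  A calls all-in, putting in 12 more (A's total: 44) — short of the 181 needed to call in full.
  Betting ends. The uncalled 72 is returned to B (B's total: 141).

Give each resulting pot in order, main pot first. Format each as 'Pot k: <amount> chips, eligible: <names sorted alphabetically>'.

Pot 1: 220 chips, eligible: A, B, C, D, E
Pot 2: 276 chips, eligible: B, C, D, E
Pot 3: 51 chips, eligible: B, D, E
Pot 4: 22 chips, eligible: B, D

Derivation:
Contributions (after 72 returned to B): A=44, B=141, C=113, D=141, E=130
Pot levels (distinct totals of non-folded players): 44, 113, 130, 141
Layer 1-44: 44 each from A, B, C, D, E = 44*5 = 220 chips; eligible A, B, C, D, E
Layer 45-113: 69 each from B, C, D, E = 69*4 = 276 chips; eligible B, C, D, E
Layer 114-130: 17 each from B, D, E = 17*3 = 51 chips; eligible B, D, E
Layer 131-141: 11 each from B, D = 11*2 = 22 chips; eligible B, D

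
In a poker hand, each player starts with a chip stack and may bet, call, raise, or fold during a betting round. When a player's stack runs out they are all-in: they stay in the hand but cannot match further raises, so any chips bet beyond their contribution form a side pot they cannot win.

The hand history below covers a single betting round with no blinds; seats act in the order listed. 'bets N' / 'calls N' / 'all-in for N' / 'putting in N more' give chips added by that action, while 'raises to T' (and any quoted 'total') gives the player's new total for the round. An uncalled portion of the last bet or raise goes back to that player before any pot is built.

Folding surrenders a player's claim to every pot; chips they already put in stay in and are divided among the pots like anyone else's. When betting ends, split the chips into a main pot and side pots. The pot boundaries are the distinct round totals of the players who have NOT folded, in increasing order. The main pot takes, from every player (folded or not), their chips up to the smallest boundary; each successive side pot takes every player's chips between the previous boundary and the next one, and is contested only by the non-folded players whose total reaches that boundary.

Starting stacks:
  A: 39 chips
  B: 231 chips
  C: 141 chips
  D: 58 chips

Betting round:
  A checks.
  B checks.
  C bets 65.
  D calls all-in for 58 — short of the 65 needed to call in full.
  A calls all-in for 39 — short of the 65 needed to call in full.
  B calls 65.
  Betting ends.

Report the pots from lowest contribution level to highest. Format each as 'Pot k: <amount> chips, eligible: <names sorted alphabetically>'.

Pot 1: 156 chips, eligible: A, B, C, D
Pot 2: 57 chips, eligible: B, C, D
Pot 3: 14 chips, eligible: B, C

Derivation:
Contributions: A=39, B=65, C=65, D=58
Pot levels (distinct totals of non-folded players): 39, 58, 65
Layer 1-39: 39 each from A, B, C, D = 39*4 = 156 chips; eligible A, B, C, D
Layer 40-58: 19 each from B, C, D = 19*3 = 57 chips; eligible B, C, D
Layer 59-65: 7 each from B, C = 7*2 = 14 chips; eligible B, C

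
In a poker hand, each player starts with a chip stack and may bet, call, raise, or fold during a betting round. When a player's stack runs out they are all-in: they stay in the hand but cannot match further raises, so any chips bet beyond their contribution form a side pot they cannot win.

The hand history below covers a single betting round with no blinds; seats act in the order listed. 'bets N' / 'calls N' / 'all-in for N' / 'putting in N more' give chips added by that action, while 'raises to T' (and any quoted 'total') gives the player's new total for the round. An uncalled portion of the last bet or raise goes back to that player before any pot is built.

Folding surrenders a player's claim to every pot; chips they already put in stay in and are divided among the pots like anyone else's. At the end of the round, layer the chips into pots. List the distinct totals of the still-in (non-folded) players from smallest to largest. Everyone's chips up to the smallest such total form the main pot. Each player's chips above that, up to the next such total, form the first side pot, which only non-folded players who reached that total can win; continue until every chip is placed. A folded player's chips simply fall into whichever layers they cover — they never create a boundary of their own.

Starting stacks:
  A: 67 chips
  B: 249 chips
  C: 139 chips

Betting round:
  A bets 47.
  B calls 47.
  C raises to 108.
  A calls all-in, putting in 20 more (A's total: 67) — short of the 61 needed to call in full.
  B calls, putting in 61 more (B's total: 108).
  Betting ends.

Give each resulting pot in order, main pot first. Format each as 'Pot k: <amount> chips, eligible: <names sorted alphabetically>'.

Pot 1: 201 chips, eligible: A, B, C
Pot 2: 82 chips, eligible: B, C

Derivation:
Contributions: A=67, B=108, C=108
Pot levels (distinct totals of non-folded players): 67, 108
Layer 1-67: 67 each from A, B, C = 67*3 = 201 chips; eligible A, B, C
Layer 68-108: 41 each from B, C = 41*2 = 82 chips; eligible B, C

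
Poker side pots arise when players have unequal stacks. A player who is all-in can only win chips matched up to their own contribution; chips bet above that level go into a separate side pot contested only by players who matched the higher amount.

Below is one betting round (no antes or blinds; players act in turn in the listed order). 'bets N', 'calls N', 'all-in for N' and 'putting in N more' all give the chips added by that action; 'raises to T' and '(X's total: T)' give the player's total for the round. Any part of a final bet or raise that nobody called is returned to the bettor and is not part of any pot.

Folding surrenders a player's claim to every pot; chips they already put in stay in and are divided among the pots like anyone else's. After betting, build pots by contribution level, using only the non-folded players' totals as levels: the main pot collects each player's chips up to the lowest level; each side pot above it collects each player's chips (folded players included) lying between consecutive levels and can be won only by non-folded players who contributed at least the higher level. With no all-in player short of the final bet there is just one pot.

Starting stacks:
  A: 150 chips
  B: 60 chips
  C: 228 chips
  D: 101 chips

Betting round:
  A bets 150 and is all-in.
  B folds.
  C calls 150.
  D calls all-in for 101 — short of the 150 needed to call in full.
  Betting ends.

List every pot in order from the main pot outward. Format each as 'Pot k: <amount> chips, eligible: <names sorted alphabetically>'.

Pot 1: 303 chips, eligible: A, C, D
Pot 2: 98 chips, eligible: A, C

Derivation:
Contributions: A=150, C=150, D=101
Folded: B
Pot levels (distinct totals of non-folded players): 101, 150
Layer 1-101: 101 each from A, C, D = 101*3 = 303 chips; eligible A, C, D
Layer 102-150: 49 each from A, C = 49*2 = 98 chips; eligible A, C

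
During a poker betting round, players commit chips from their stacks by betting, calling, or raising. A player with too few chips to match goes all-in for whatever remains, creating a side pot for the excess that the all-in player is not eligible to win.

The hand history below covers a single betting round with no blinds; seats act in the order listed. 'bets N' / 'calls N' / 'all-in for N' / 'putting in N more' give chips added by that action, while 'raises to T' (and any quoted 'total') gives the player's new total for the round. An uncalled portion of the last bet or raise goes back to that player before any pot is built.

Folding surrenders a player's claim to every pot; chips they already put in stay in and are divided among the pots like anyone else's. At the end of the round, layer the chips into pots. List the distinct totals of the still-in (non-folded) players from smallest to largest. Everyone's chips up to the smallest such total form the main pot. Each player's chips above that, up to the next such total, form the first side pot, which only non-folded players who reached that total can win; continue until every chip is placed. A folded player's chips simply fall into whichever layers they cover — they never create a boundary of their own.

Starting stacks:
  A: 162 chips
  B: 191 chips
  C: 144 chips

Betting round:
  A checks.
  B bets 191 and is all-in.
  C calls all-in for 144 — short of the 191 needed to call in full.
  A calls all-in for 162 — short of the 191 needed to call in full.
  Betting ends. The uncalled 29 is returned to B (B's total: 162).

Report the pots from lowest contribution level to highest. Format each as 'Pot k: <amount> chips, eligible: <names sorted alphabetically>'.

Contributions (after 29 returned to B): A=162, B=162, C=144
Pot levels (distinct totals of non-folded players): 144, 162
Layer 1-144: 144 each from A, B, C = 144*3 = 432 chips; eligible A, B, C
Layer 145-162: 18 each from A, B = 18*2 = 36 chips; eligible A, B

Pot 1: 432 chips, eligible: A, B, C
Pot 2: 36 chips, eligible: A, B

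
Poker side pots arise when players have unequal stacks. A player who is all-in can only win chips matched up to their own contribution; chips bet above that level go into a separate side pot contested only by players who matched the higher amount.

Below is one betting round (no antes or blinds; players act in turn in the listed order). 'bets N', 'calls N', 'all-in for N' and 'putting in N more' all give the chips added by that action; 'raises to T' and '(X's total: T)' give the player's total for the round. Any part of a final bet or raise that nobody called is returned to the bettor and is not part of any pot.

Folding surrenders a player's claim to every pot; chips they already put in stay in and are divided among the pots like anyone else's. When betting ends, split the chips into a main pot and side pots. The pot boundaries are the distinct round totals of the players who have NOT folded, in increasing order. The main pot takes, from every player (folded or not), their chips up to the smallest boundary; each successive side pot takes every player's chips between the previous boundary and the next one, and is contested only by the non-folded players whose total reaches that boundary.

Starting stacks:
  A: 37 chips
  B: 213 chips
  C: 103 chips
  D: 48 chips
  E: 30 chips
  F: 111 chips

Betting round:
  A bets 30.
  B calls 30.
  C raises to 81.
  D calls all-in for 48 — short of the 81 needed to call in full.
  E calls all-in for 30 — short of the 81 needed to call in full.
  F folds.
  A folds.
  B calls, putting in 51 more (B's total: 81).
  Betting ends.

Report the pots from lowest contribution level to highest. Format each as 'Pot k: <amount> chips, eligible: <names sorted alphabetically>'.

Pot 1: 150 chips, eligible: B, C, D, E
Pot 2: 54 chips, eligible: B, C, D
Pot 3: 66 chips, eligible: B, C

Derivation:
Contributions: A=30, B=81, C=81, D=48, E=30
Folded: A, F
Pot levels (distinct totals of non-folded players): 30, 48, 81
Layer 1-30: 30 each from A, B, C, D, E = 30*5 = 150 chips; eligible B, C, D, E
Layer 31-48: 18 each from B, C, D = 18*3 = 54 chips; eligible B, C, D
Layer 49-81: 33 each from B, C = 33*2 = 66 chips; eligible B, C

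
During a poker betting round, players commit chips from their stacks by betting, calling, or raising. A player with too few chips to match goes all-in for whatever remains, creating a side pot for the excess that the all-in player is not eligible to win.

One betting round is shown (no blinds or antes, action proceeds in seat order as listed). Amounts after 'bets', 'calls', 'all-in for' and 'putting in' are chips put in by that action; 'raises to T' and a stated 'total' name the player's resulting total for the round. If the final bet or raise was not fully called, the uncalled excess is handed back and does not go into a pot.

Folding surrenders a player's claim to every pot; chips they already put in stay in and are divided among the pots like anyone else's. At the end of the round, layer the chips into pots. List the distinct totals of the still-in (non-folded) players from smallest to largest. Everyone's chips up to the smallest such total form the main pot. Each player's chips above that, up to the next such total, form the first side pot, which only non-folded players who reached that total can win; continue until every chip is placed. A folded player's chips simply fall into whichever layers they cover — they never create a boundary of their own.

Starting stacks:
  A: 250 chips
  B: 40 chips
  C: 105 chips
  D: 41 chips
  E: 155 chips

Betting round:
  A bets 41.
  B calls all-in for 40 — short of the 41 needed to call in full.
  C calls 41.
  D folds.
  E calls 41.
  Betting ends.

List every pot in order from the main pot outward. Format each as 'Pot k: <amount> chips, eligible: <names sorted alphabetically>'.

Contributions: A=41, B=40, C=41, E=41
Folded: D
Pot levels (distinct totals of non-folded players): 40, 41
Layer 1-40: 40 each from A, B, C, E = 40*4 = 160 chips; eligible A, B, C, E
Layer 41-41: 1 each from A, C, E = 1*3 = 3 chips; eligible A, C, E

Pot 1: 160 chips, eligible: A, B, C, E
Pot 2: 3 chips, eligible: A, C, E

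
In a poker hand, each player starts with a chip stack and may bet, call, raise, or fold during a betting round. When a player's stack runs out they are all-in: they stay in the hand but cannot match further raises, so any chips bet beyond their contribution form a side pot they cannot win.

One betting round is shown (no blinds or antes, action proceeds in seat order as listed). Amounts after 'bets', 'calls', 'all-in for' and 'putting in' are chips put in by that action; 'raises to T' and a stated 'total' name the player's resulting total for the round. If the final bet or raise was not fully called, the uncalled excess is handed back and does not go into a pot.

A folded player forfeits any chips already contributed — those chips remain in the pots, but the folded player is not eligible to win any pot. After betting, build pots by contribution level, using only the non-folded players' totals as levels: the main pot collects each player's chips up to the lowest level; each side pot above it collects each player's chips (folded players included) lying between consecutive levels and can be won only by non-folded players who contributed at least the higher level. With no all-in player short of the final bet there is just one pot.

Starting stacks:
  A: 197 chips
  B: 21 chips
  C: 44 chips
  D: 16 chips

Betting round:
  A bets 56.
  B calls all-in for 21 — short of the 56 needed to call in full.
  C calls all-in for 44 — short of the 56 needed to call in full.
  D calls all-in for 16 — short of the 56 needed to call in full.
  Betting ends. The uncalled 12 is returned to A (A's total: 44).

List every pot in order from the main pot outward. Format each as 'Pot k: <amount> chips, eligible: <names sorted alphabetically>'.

Contributions (after 12 returned to A): A=44, B=21, C=44, D=16
Pot levels (distinct totals of non-folded players): 16, 21, 44
Layer 1-16: 16 each from A, B, C, D = 16*4 = 64 chips; eligible A, B, C, D
Layer 17-21: 5 each from A, B, C = 5*3 = 15 chips; eligible A, B, C
Layer 22-44: 23 each from A, C = 23*2 = 46 chips; eligible A, C

Pot 1: 64 chips, eligible: A, B, C, D
Pot 2: 15 chips, eligible: A, B, C
Pot 3: 46 chips, eligible: A, C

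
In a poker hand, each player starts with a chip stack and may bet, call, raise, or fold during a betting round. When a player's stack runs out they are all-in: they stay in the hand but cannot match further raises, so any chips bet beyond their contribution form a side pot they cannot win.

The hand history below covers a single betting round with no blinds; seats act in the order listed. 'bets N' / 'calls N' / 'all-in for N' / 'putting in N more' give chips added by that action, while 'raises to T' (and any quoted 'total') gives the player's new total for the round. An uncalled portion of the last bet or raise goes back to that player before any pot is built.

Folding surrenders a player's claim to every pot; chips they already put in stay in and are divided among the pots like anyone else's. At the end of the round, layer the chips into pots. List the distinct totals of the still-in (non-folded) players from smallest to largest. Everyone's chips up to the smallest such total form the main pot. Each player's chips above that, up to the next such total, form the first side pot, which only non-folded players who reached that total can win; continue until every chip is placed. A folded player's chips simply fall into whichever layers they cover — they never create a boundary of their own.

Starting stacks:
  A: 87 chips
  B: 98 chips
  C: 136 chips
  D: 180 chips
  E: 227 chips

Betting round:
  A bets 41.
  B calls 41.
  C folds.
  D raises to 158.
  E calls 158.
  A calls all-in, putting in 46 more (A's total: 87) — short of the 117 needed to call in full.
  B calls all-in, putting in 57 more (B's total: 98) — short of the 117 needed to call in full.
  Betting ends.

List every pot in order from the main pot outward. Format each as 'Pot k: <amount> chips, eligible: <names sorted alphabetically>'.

Contributions: A=87, B=98, D=158, E=158
Folded: C
Pot levels (distinct totals of non-folded players): 87, 98, 158
Layer 1-87: 87 each from A, B, D, E = 87*4 = 348 chips; eligible A, B, D, E
Layer 88-98: 11 each from B, D, E = 11*3 = 33 chips; eligible B, D, E
Layer 99-158: 60 each from D, E = 60*2 = 120 chips; eligible D, E

Pot 1: 348 chips, eligible: A, B, D, E
Pot 2: 33 chips, eligible: B, D, E
Pot 3: 120 chips, eligible: D, E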